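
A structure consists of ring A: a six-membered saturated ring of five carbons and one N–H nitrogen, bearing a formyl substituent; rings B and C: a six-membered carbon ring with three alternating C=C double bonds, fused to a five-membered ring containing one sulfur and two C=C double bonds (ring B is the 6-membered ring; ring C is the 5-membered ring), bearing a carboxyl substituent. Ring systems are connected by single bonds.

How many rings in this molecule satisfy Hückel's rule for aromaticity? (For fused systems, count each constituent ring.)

2

Ring A has only sp³ atoms, so it is not fully conjugated — not aromatic (piperidine).
Rings B and C form a fused bicyclic system (with one sulfur) with 9 sp² atoms and 10 π electrons from ring double bonds plus a heteroatom lone pair. 10 = 4(2)+2, so the system is aromatic and both rings count as aromatic (benzothiophene).
Aromatic: B, C. Total: 2.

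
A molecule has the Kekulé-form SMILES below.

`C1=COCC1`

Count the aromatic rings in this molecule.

The SMILES encodes a five-membered ring of four carbons and one oxygen, with one C=C double bond and two sp³ carbons.
The 5-membered ring with one oxygen has two sp³ carbons, so it is not fully conjugated — not aromatic (2,3-dihydrofuran).

0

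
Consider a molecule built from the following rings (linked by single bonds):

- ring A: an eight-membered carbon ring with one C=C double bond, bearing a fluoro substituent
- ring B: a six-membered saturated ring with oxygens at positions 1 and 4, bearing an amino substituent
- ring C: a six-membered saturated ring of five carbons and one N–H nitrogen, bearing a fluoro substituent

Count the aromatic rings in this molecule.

Ring A has six sp³ carbons, so it is not fully conjugated — not aromatic (cyclooctene).
Ring B has only sp³ atoms, so it is not fully conjugated — not aromatic (1,4-dioxane).
Ring C has only sp³ atoms, so it is not fully conjugated — not aromatic (piperidine).
No ring is aromatic. Total: 0.

0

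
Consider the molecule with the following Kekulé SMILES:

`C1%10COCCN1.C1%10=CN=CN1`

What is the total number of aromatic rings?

The SMILES encodes a six-membered saturated ring with an oxygen and an N–H nitrogen at positions 1 and 4; a five-membered ring with nitrogens at positions 1 and 3 (one bearing H, one in a C=N bond) and two double bonds.
The 6-membered ring with one oxygen and one N–H (1,4) has only sp³ atoms, so it is not fully conjugated — not aromatic (morpholine).
The 5-membered ring with two nitrogens (one N–H, one =N–) is planar and fully conjugated; 2 ring double bonds (4 π electrons) plus a heteroatom lone pair (2) give 6 π electrons. That satisfies 4n+2 with n=1, so it is aromatic (imidazole).
1 of the 2 rings is aromatic. Total: 1.

1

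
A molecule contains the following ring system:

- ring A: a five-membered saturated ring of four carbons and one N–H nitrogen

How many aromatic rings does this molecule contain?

0

Ring A has only sp³ atoms, so it is not fully conjugated — not aromatic (pyrrolidine).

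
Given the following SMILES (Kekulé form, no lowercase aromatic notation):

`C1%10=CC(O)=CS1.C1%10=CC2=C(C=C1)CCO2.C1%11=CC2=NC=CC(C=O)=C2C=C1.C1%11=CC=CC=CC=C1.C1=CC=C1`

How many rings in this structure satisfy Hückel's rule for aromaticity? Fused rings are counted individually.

The SMILES encodes a five-membered ring of four carbons and one sulfur, with two C=C double bonds; a six-membered carbon ring with three alternating C=C double bonds, fused to a five-membered ring containing one oxygen and two sp³ carbons; two fused six-membered rings, each with three alternating double bonds; one ring is all carbon and the other has one ring nitrogen; an eight-membered carbon ring with four alternating C=C double bonds; a four-membered carbon ring with two alternating C=C double bonds.
The 5-membered ring with one sulfur has a continuous p-orbital overlap around the ring; 2 ring double bonds (4 π electrons) plus a heteroatom lone pair (2) give 6 π electrons. 6 = 4(1)+2, so it is aromatic (thiophene).
The 6-membered ring is planar and fully conjugated; 3 ring double bonds give 6 π electrons. 6 = 4(1)+2, so it is aromatic (benzene ring).
The 5-membered ring with one oxygen has two sp³ carbons, so it is not fully conjugated — not aromatic (oxolane ring).
The fused 6/6-membered bicyclic (with one nitrogen) is a single π system with 10 sp² atoms and 10 π electrons from ring double bonds. 10 = 4(2)+2, so the system is aromatic and both rings count as aromatic (quinoline).
The 8-membered ring has only sp² ring atoms; a planar conformation would have a fully conjugated π system of 8 electrons. But 8 = 4(2), which is 4n not 4n+2, so it is not aromatic (cyclooctatetraene) — cyclooctatetraene distorts into a non-planar tub to avoid antiaromaticity.
The 4-membered ring has only sp² ring atoms; a planar conformation would have a fully conjugated π system of 4 electrons. But 4 = 4(1), which is 4n not 4n+2, so it is not aromatic (cyclobutadiene) — cyclobutadiene is antiaromatic and distorts to a rectangle.
4 of the 7 rings are aromatic. Total: 4.

4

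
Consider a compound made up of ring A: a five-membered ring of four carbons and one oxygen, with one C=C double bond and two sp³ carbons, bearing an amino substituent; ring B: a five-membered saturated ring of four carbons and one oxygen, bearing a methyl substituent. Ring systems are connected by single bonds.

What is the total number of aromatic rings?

0

Ring A has two sp³ carbons, so it is not fully conjugated — not aromatic (2,3-dihydrofuran).
Ring B has only sp³ atoms, so it is not fully conjugated — not aromatic (tetrahydrofuran).
No ring is aromatic. Total: 0.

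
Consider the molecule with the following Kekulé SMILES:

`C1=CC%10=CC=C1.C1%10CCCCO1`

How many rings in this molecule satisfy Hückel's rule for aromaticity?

1

The SMILES encodes a six-membered carbon ring with three alternating C=C double bonds; a six-membered saturated ring of five carbons and one oxygen.
The 6-membered ring has a continuous p-orbital overlap around the ring; 3 ring double bonds give 6 π electrons. That satisfies 4n+2 with n=1, so it is aromatic (benzene).
The 6-membered ring with one oxygen has only sp³ atoms, so it is not fully conjugated — not aromatic (tetrahydropyran).
1 of the 2 rings is aromatic. Total: 1.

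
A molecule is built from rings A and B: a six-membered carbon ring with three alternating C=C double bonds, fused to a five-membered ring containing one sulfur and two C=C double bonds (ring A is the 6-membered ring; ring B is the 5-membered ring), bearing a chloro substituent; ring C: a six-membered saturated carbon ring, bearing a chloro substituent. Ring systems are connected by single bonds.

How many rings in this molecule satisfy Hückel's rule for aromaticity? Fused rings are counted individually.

2

Rings A and B form a fused bicyclic system (with one sulfur) with 9 sp² atoms and 10 π electrons from ring double bonds plus a heteroatom lone pair. 10 = 4(2)+2, so the system is aromatic and both rings count as aromatic (benzothiophene).
Ring C has only sp³ atoms, so it is not fully conjugated — not aromatic (cyclohexane).
Aromatic: A, B. Total: 2.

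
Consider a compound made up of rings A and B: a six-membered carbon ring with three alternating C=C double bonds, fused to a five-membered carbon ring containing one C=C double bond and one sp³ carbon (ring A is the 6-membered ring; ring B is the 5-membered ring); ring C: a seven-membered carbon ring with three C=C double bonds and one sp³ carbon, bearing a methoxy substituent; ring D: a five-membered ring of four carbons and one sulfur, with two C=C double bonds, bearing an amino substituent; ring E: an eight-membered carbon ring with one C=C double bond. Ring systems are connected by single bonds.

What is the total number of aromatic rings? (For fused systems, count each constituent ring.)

2

Ring A is planar and fully conjugated; 3 ring double bonds give 6 π electrons. That satisfies 4n+2 with n=1, so ring A is aromatic (benzene ring).
Ring B has one sp³ carbon, so it is not fully conjugated — not aromatic (cyclopentene ring).
Ring C has one sp³ carbon, so it is not fully conjugated — not aromatic (cycloheptatriene).
Ring D is planar and fully conjugated; 2 ring double bonds (4 π electrons) plus a heteroatom lone pair (2) give 6 π electrons. Since 6 = 4n+2 (n=1), ring D is aromatic (thiophene).
Ring E has six sp³ carbons, so it is not fully conjugated — not aromatic (cyclooctene).
Aromatic: A, D. Total: 2.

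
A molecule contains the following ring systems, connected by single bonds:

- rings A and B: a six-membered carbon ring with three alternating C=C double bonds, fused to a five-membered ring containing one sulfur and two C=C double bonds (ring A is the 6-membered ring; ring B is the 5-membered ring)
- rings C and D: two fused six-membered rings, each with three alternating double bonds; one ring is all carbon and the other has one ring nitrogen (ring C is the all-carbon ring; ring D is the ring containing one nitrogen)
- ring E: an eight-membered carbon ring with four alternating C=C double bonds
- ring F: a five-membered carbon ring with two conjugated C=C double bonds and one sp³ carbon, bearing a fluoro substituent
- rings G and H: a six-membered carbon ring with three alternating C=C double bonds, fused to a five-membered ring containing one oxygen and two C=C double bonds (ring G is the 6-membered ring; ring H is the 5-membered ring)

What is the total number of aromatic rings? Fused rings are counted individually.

Rings A and B form a fused bicyclic system (with one sulfur) with 9 sp² atoms and 10 π electrons from ring double bonds plus a heteroatom lone pair. 10 = 4(2)+2, so the system is aromatic and both rings count as aromatic (benzothiophene).
Rings C and D form a fused bicyclic system (with one nitrogen) with 10 sp² atoms and 10 π electrons from ring double bonds. 10 = 4(2)+2, so the system is aromatic and both rings count as aromatic (quinoline).
Ring E has only sp² ring atoms; a planar conformation would have a fully conjugated π system of 8 electrons. But 8 = 4(2), which is 4n not 4n+2, so ring E is not aromatic (cyclooctatetraene) — cyclooctatetraene distorts into a non-planar tub to avoid antiaromaticity.
Ring F has one sp³ carbon, so it is not fully conjugated — not aromatic (cyclopentadiene).
Rings G and H form a fused bicyclic system (with one oxygen) with 9 sp² atoms and 10 π electrons from ring double bonds plus a heteroatom lone pair. 10 = 4(2)+2, so the system is aromatic and both rings count as aromatic (benzofuran).
Aromatic: A, B, C, D, G, H. Total: 6.

6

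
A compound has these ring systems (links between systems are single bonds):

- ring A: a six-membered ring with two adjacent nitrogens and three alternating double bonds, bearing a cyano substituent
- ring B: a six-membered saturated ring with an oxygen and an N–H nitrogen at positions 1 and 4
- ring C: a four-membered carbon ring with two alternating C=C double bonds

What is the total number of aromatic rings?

1

Ring A has a continuous p-orbital overlap around the ring; 3 ring double bonds give 6 π electrons. 6 = 4(1)+2, so ring A is aromatic (pyridazine).
Ring B has only sp³ atoms, so it is not fully conjugated — not aromatic (morpholine).
Ring C has only sp² ring atoms; a planar conformation would have a fully conjugated π system of 4 electrons. But 4 = 4(1), which is 4n not 4n+2, so ring C is not aromatic (cyclobutadiene) — cyclobutadiene is antiaromatic and distorts to a rectangle.
Aromatic: A. Total: 1.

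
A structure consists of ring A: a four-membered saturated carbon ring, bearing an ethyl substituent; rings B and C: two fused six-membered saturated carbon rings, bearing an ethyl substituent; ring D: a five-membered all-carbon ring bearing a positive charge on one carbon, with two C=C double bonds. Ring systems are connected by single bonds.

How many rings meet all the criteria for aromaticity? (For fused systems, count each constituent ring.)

Ring A has only sp³ atoms, so it is not fully conjugated — not aromatic (cyclobutane).
Ring B has only sp³ atoms, so it is not fully conjugated — not aromatic (cyclohexane ring).
Ring C has only sp³ atoms, so it is not fully conjugated — not aromatic (cyclohexane ring).
Ring D has only sp² ring atoms; a planar conformation would have a fully conjugated π system of 4 electrons. But 4 = 4(1), which is 4n not 4n+2, so ring D is not aromatic (cyclopentadienyl cation).
No ring is aromatic. Total: 0.

0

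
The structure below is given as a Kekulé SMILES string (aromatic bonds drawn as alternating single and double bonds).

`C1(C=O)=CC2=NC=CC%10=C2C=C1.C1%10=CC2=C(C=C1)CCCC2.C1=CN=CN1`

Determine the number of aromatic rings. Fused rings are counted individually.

4

The SMILES encodes two fused six-membered rings, each with three alternating double bonds; one ring is all carbon and the other has one ring nitrogen; a six-membered carbon ring with three alternating C=C double bonds, fused to a saturated six-membered carbon ring; a five-membered ring with nitrogens at positions 1 and 3 (one bearing H, one in a C=N bond) and two double bonds.
The fused 6/6-membered bicyclic (with one nitrogen) is a single π system with 10 sp² atoms and 10 π electrons from ring double bonds. 10 = 4(2)+2, so the system is aromatic and both rings count as aromatic (quinoline).
The 6-membered ring is fully conjugated (every ring atom contributes a p orbital); 3 ring double bonds give 6 π electrons. Since 6 = 4n+2 (n=1), it is aromatic (benzene ring).
The second 6-membered ring has four sp³ carbons, so it is not fully conjugated — not aromatic (cyclohexane ring).
The 5-membered ring with two nitrogens (one N–H, one =N–) is fully conjugated (every ring atom contributes a p orbital); 2 ring double bonds (4 π electrons) plus a heteroatom lone pair (2) give 6 π electrons. 6 = 4(1)+2, so it is aromatic (imidazole).
4 of the 5 rings are aromatic. Total: 4.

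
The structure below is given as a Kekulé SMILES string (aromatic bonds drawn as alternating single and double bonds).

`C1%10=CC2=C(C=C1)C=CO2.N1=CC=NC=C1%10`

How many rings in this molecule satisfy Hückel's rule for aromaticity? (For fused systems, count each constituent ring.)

The SMILES encodes a six-membered carbon ring with three alternating C=C double bonds, fused to a five-membered ring containing one oxygen and two C=C double bonds; a six-membered ring with nitrogens at positions 1 and 4 and three alternating double bonds.
The fused 6/5-membered bicyclic (with one oxygen) is a single π system with 9 sp² atoms and 10 π electrons from ring double bonds plus a heteroatom lone pair. 10 = 4(2)+2, so the system is aromatic and both rings count as aromatic (benzofuran).
The 6-membered ring with two nitrogens (1,4) is planar and fully conjugated; 3 ring double bonds give 6 π electrons. That satisfies 4n+2 with n=1, so it is aromatic (pyrazine).
3 of the 3 rings are aromatic. Total: 3.

3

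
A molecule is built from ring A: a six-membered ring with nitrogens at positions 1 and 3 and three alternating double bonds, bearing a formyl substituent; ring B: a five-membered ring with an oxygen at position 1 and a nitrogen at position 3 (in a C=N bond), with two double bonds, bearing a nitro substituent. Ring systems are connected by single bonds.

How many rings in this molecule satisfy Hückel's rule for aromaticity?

Ring A is planar and fully conjugated; 3 ring double bonds give 6 π electrons. 6 = 4(1)+2, so ring A is aromatic (pyrimidine).
Ring B is fully conjugated (every ring atom contributes a p orbital); 2 ring double bonds (4 π electrons) plus a heteroatom lone pair (2) give 6 π electrons. 6 = 4(1)+2, so ring B is aromatic (oxazole).
Aromatic: A, B. Total: 2.

2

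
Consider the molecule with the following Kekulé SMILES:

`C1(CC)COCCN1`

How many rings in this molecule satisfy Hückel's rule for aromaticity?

0

The SMILES encodes a six-membered saturated ring with an oxygen and an N–H nitrogen at positions 1 and 4.
The 6-membered ring with one oxygen and one N–H (1,4) has only sp³ atoms, so it is not fully conjugated — not aromatic (morpholine).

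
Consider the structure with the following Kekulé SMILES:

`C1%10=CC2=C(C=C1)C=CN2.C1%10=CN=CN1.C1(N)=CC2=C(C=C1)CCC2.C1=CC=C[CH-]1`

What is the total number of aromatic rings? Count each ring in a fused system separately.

The SMILES encodes a six-membered carbon ring with three alternating C=C double bonds, fused to a five-membered ring containing one N–H nitrogen and two C=C double bonds; a five-membered ring with nitrogens at positions 1 and 3 (one bearing H, one in a C=N bond) and two double bonds; a six-membered carbon ring with three alternating C=C double bonds, fused to a saturated five-membered carbon ring; a five-membered all-carbon ring bearing a negative charge on one carbon, with two C=C double bonds.
The fused 6/5-membered bicyclic (with one N–H) is a single π system with 9 sp² atoms and 10 π electrons from ring double bonds plus a heteroatom lone pair. 10 = 4(2)+2, so the system is aromatic and both rings count as aromatic (indole).
The 5-membered ring with two nitrogens (one N–H, one =N–) is fully conjugated (every ring atom contributes a p orbital); 2 ring double bonds (4 π electrons) plus a heteroatom lone pair (2) give 6 π electrons. 6 = 4(1)+2, so it is aromatic (imidazole).
The 6-membered ring is fully conjugated (every ring atom contributes a p orbital); 3 ring double bonds give 6 π electrons. Since 6 = 4n+2 (n=1), it is aromatic (benzene ring).
The 5-membered ring has three sp³ carbons, so it is not fully conjugated — not aromatic (cyclopentane ring).
The second 5-membered ring is planar and fully conjugated; 2 ring double bonds (4 π electrons) plus the carbanion lone pair (2) give 6 π electrons. Since 6 = 4n+2 (n=1), it is aromatic (cyclopentadienyl anion).
5 of the 6 rings are aromatic. Total: 5.

5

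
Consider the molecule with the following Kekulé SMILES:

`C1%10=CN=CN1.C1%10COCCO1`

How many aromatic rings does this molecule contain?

The SMILES encodes a five-membered ring with nitrogens at positions 1 and 3 (one bearing H, one in a C=N bond) and two double bonds; a six-membered saturated ring with oxygens at positions 1 and 4.
The 5-membered ring with two nitrogens (one N–H, one =N–) has a continuous p-orbital overlap around the ring; 2 ring double bonds (4 π electrons) plus a heteroatom lone pair (2) give 6 π electrons. Since 6 = 4n+2 (n=1), it is aromatic (imidazole).
The 6-membered ring with two oxygens (1,4) has only sp³ atoms, so it is not fully conjugated — not aromatic (1,4-dioxane).
1 of the 2 rings is aromatic. Total: 1.

1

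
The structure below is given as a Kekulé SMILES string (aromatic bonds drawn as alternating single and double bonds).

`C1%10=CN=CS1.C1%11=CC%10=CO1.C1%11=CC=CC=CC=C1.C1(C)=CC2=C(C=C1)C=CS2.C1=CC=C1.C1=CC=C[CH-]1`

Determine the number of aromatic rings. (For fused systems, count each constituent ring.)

The SMILES encodes a five-membered ring with a sulfur at position 1 and a nitrogen at position 3 (in a C=N bond), with two double bonds; a five-membered ring of four carbons and one oxygen, with two C=C double bonds; an eight-membered carbon ring with four alternating C=C double bonds; a six-membered carbon ring with three alternating C=C double bonds, fused to a five-membered ring containing one sulfur and two C=C double bonds; a four-membered carbon ring with two alternating C=C double bonds; a five-membered all-carbon ring bearing a negative charge on one carbon, with two C=C double bonds.
The 5-membered ring with one sulfur and one =N– has a continuous p-orbital overlap around the ring; 2 ring double bonds (4 π electrons) plus a heteroatom lone pair (2) give 6 π electrons. Since 6 = 4n+2 (n=1), it is aromatic (thiazole).
The 5-membered ring with one oxygen is fully conjugated (every ring atom contributes a p orbital); 2 ring double bonds (4 π electrons) plus a heteroatom lone pair (2) give 6 π electrons. That satisfies 4n+2 with n=1, so it is aromatic (furan).
The 8-membered ring has only sp² ring atoms; a planar conformation would have a fully conjugated π system of 8 electrons. But 8 = 4(2), which is 4n not 4n+2, so it is not aromatic (cyclooctatetraene) — cyclooctatetraene distorts into a non-planar tub to avoid antiaromaticity.
The fused 6/5-membered bicyclic (with one sulfur) is a single π system with 9 sp² atoms and 10 π electrons from ring double bonds plus a heteroatom lone pair. 10 = 4(2)+2, so the system is aromatic and both rings count as aromatic (benzothiophene).
The 4-membered ring has only sp² ring atoms; a planar conformation would have a fully conjugated π system of 4 electrons. But 4 = 4(1), which is 4n not 4n+2, so it is not aromatic (cyclobutadiene) — cyclobutadiene is antiaromatic and distorts to a rectangle.
The 5-membered ring has a continuous p-orbital overlap around the ring; 2 ring double bonds (4 π electrons) plus the carbanion lone pair (2) give 6 π electrons. That satisfies 4n+2 with n=1, so it is aromatic (cyclopentadienyl anion).
5 of the 7 rings are aromatic. Total: 5.

5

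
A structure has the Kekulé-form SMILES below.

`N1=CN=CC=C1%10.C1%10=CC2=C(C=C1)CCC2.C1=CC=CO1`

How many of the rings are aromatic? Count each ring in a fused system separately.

The SMILES encodes a six-membered ring with nitrogens at positions 1 and 3 and three alternating double bonds; a six-membered carbon ring with three alternating C=C double bonds, fused to a saturated five-membered carbon ring; a five-membered ring of four carbons and one oxygen, with two C=C double bonds.
The 6-membered ring with two nitrogens (1,3) is planar and fully conjugated; 3 ring double bonds give 6 π electrons. 6 = 4(1)+2, so it is aromatic (pyrimidine).
The 6-membered ring has a continuous p-orbital overlap around the ring; 3 ring double bonds give 6 π electrons. 6 = 4(1)+2, so it is aromatic (benzene ring).
The 5-membered ring has three sp³ carbons, so it is not fully conjugated — not aromatic (cyclopentane ring).
The 5-membered ring with one oxygen is fully conjugated (every ring atom contributes a p orbital); 2 ring double bonds (4 π electrons) plus a heteroatom lone pair (2) give 6 π electrons. Since 6 = 4n+2 (n=1), it is aromatic (furan).
3 of the 4 rings are aromatic. Total: 3.

3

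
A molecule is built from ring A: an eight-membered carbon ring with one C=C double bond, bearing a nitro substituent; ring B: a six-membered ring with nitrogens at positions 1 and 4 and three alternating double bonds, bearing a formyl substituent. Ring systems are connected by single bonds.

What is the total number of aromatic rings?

1

Ring A has six sp³ carbons, so it is not fully conjugated — not aromatic (cyclooctene).
Ring B is planar and fully conjugated; 3 ring double bonds give 6 π electrons. That satisfies 4n+2 with n=1, so ring B is aromatic (pyrazine).
Aromatic: B. Total: 1.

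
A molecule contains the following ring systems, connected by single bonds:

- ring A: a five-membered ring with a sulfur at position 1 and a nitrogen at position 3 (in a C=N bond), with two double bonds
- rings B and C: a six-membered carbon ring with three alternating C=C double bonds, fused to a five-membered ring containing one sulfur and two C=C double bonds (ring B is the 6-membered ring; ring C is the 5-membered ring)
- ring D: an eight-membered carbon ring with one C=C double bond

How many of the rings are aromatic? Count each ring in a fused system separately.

3

Ring A has a continuous p-orbital overlap around the ring; 2 ring double bonds (4 π electrons) plus a heteroatom lone pair (2) give 6 π electrons. That satisfies 4n+2 with n=1, so ring A is aromatic (thiazole).
Rings B and C form a fused bicyclic system (with one sulfur) with 9 sp² atoms and 10 π electrons from ring double bonds plus a heteroatom lone pair. 10 = 4(2)+2, so the system is aromatic and both rings count as aromatic (benzothiophene).
Ring D has six sp³ carbons, so it is not fully conjugated — not aromatic (cyclooctene).
Aromatic: A, B, C. Total: 3.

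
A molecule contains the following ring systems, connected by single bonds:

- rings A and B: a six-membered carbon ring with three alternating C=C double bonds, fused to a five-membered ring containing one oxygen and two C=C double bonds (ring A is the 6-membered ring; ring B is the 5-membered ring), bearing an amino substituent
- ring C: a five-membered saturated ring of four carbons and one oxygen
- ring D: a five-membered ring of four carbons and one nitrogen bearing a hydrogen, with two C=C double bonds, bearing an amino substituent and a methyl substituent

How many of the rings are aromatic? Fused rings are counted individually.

3

Rings A and B form a fused bicyclic system (with one oxygen) with 9 sp² atoms and 10 π electrons from ring double bonds plus a heteroatom lone pair. 10 = 4(2)+2, so the system is aromatic and both rings count as aromatic (benzofuran).
Ring C has only sp³ atoms, so it is not fully conjugated — not aromatic (tetrahydrofuran).
Ring D has a continuous p-orbital overlap around the ring; 2 ring double bonds (4 π electrons) plus a heteroatom lone pair (2) give 6 π electrons. That satisfies 4n+2 with n=1, so ring D is aromatic (pyrrole).
Aromatic: A, B, D. Total: 3.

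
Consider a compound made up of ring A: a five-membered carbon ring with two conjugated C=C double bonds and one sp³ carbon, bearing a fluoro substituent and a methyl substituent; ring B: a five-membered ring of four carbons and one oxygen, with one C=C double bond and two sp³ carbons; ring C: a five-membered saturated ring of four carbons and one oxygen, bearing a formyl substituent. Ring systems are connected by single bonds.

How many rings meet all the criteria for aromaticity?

Ring A has one sp³ carbon, so it is not fully conjugated — not aromatic (cyclopentadiene).
Ring B has two sp³ carbons, so it is not fully conjugated — not aromatic (2,3-dihydrofuran).
Ring C has only sp³ atoms, so it is not fully conjugated — not aromatic (tetrahydrofuran).
No ring is aromatic. Total: 0.

0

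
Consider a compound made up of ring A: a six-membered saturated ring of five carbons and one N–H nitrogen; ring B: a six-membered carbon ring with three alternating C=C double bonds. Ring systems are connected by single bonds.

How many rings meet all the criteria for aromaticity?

1

Ring A has only sp³ atoms, so it is not fully conjugated — not aromatic (piperidine).
Ring B has a continuous p-orbital overlap around the ring; 3 ring double bonds give 6 π electrons. That satisfies 4n+2 with n=1, so ring B is aromatic (benzene).
Aromatic: B. Total: 1.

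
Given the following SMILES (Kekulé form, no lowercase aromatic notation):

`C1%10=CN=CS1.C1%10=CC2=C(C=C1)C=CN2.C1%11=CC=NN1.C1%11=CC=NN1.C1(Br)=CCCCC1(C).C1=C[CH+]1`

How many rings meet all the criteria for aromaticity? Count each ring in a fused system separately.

6

The SMILES encodes a five-membered ring with a sulfur at position 1 and a nitrogen at position 3 (in a C=N bond), with two double bonds; a six-membered carbon ring with three alternating C=C double bonds, fused to a five-membered ring containing one N–H nitrogen and two C=C double bonds; a five-membered ring with two adjacent nitrogens (one bearing H, one in a double bond) and two double bonds; a five-membered ring with two adjacent nitrogens (one bearing H, one in a double bond) and two double bonds; a six-membered carbon ring with one C=C double bond; a three-membered all-carbon ring bearing a positive charge on one carbon, with one C=C double bond.
The 5-membered ring with one sulfur and one =N– is fully conjugated (every ring atom contributes a p orbital); 2 ring double bonds (4 π electrons) plus a heteroatom lone pair (2) give 6 π electrons. That satisfies 4n+2 with n=1, so it is aromatic (thiazole).
The fused 6/5-membered bicyclic (with one N–H) is a single π system with 9 sp² atoms and 10 π electrons from ring double bonds plus a heteroatom lone pair. 10 = 4(2)+2, so the system is aromatic and both rings count as aromatic (indole).
The 5-membered ring with two adjacent nitrogens (one N–H, one =N–) has a continuous p-orbital overlap around the ring; 2 ring double bonds (4 π electrons) plus a heteroatom lone pair (2) give 6 π electrons. 6 = 4(1)+2, so it is aromatic (pyrazole).
The second 5-membered ring with two adjacent nitrogens (one N–H, one =N–) is planar and fully conjugated; 2 ring double bonds (4 π electrons) plus a heteroatom lone pair (2) give 6 π electrons. Since 6 = 4n+2 (n=1), it is aromatic (pyrazole).
The 6-membered ring has four sp³ carbons, so it is not fully conjugated — not aromatic (cyclohexene).
The 3-membered ring is planar and fully conjugated; 1 ring double bond (2 π electrons) plus the carbocation's empty p orbital (0, but keeps the ring conjugated) give 2 π electrons. That satisfies 4n+2 with n=0, so it is aromatic (cyclopropenyl cation).
6 of the 7 rings are aromatic. Total: 6.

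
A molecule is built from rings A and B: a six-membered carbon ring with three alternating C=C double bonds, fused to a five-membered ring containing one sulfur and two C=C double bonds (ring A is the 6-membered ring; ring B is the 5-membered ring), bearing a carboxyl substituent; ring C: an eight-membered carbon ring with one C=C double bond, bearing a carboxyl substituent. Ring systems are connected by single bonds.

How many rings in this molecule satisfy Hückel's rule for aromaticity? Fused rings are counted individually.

2

Rings A and B form a fused bicyclic system (with one sulfur) with 9 sp² atoms and 10 π electrons from ring double bonds plus a heteroatom lone pair. 10 = 4(2)+2, so the system is aromatic and both rings count as aromatic (benzothiophene).
Ring C has six sp³ carbons, so it is not fully conjugated — not aromatic (cyclooctene).
Aromatic: A, B. Total: 2.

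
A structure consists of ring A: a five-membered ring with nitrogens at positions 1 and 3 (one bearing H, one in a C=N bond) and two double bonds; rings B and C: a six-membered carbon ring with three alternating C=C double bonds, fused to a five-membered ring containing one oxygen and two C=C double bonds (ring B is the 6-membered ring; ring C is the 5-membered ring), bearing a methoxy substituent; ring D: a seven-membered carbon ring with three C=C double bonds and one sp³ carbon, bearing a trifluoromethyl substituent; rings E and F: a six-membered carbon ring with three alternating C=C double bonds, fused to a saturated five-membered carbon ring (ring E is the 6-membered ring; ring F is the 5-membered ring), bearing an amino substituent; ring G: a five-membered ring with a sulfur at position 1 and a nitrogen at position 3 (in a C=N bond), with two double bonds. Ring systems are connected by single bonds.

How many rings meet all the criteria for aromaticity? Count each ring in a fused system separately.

Ring A is planar and fully conjugated; 2 ring double bonds (4 π electrons) plus a heteroatom lone pair (2) give 6 π electrons. Since 6 = 4n+2 (n=1), ring A is aromatic (imidazole).
Rings B and C form a fused bicyclic system (with one oxygen) with 9 sp² atoms and 10 π electrons from ring double bonds plus a heteroatom lone pair. 10 = 4(2)+2, so the system is aromatic and both rings count as aromatic (benzofuran).
Ring D has one sp³ carbon, so it is not fully conjugated — not aromatic (cycloheptatriene).
Ring E is planar and fully conjugated; 3 ring double bonds give 6 π electrons. Since 6 = 4n+2 (n=1), ring E is aromatic (benzene ring).
Ring F has three sp³ carbons, so it is not fully conjugated — not aromatic (cyclopentane ring).
Ring G is planar and fully conjugated; 2 ring double bonds (4 π electrons) plus a heteroatom lone pair (2) give 6 π electrons. That satisfies 4n+2 with n=1, so ring G is aromatic (thiazole).
Aromatic: A, B, C, E, G. Total: 5.

5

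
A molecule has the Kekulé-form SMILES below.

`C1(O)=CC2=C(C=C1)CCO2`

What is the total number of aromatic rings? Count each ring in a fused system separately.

The SMILES encodes a six-membered carbon ring with three alternating C=C double bonds, fused to a five-membered ring containing one oxygen and two sp³ carbons.
The 6-membered ring is fully conjugated (every ring atom contributes a p orbital); 3 ring double bonds give 6 π electrons. 6 = 4(1)+2, so it is aromatic (benzene ring).
The 5-membered ring with one oxygen has two sp³ carbons, so it is not fully conjugated — not aromatic (oxolane ring).
1 of the 2 rings is aromatic. Total: 1.

1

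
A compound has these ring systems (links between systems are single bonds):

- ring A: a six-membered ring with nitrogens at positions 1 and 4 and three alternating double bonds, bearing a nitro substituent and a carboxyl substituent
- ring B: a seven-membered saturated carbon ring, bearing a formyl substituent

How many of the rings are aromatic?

1

Ring A has a continuous p-orbital overlap around the ring; 3 ring double bonds give 6 π electrons. That satisfies 4n+2 with n=1, so ring A is aromatic (pyrazine).
Ring B has only sp³ atoms, so it is not fully conjugated — not aromatic (cycloheptane).
Aromatic: A. Total: 1.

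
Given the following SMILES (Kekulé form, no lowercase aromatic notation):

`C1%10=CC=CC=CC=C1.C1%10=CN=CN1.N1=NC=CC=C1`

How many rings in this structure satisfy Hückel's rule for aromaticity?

2

The SMILES encodes an eight-membered carbon ring with four alternating C=C double bonds; a five-membered ring with nitrogens at positions 1 and 3 (one bearing H, one in a C=N bond) and two double bonds; a six-membered ring with two adjacent nitrogens and three alternating double bonds.
The 8-membered ring has only sp² ring atoms; a planar conformation would have a fully conjugated π system of 8 electrons. But 8 = 4(2), which is 4n not 4n+2, so it is not aromatic (cyclooctatetraene) — cyclooctatetraene distorts into a non-planar tub to avoid antiaromaticity.
The 5-membered ring with two nitrogens (one N–H, one =N–) is fully conjugated (every ring atom contributes a p orbital); 2 ring double bonds (4 π electrons) plus a heteroatom lone pair (2) give 6 π electrons. That satisfies 4n+2 with n=1, so it is aromatic (imidazole).
The 6-membered ring with two nitrogens (1,2) is planar and fully conjugated; 3 ring double bonds give 6 π electrons. That satisfies 4n+2 with n=1, so it is aromatic (pyridazine).
2 of the 3 rings are aromatic. Total: 2.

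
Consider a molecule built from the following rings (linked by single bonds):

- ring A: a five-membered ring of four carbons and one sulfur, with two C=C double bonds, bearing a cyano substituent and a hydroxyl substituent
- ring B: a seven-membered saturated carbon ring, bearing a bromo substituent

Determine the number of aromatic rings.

1

Ring A is fully conjugated (every ring atom contributes a p orbital); 2 ring double bonds (4 π electrons) plus a heteroatom lone pair (2) give 6 π electrons. 6 = 4(1)+2, so ring A is aromatic (thiophene).
Ring B has only sp³ atoms, so it is not fully conjugated — not aromatic (cycloheptane).
Aromatic: A. Total: 1.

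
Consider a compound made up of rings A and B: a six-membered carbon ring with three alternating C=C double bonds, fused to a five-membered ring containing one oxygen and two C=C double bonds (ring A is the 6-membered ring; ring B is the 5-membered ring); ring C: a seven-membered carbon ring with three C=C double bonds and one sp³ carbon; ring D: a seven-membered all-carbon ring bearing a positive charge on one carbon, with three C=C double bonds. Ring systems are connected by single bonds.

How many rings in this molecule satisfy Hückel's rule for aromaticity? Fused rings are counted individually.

Rings A and B form a fused bicyclic system (with one oxygen) with 9 sp² atoms and 10 π electrons from ring double bonds plus a heteroatom lone pair. 10 = 4(2)+2, so the system is aromatic and both rings count as aromatic (benzofuran).
Ring C has one sp³ carbon, so it is not fully conjugated — not aromatic (cycloheptatriene).
Ring D has a continuous p-orbital overlap around the ring; 3 ring double bonds (6 π electrons) plus the carbocation's empty p orbital (0, but keeps the ring conjugated) give 6 π electrons. That satisfies 4n+2 with n=1, so ring D is aromatic (tropylium cation).
Aromatic: A, B, D. Total: 3.

3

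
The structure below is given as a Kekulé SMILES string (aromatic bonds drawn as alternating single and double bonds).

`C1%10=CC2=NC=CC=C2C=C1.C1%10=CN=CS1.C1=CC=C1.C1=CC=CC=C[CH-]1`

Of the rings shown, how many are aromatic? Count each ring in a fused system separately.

3

The SMILES encodes two fused six-membered rings, each with three alternating double bonds; one ring is all carbon and the other has one ring nitrogen; a five-membered ring with a sulfur at position 1 and a nitrogen at position 3 (in a C=N bond), with two double bonds; a four-membered carbon ring with two alternating C=C double bonds; a seven-membered all-carbon ring bearing a negative charge on one carbon, with three C=C double bonds.
The fused 6/6-membered bicyclic (with one nitrogen) is a single π system with 10 sp² atoms and 10 π electrons from ring double bonds. 10 = 4(2)+2, so the system is aromatic and both rings count as aromatic (quinoline).
The 5-membered ring with one sulfur and one =N– is planar and fully conjugated; 2 ring double bonds (4 π electrons) plus a heteroatom lone pair (2) give 6 π electrons. 6 = 4(1)+2, so it is aromatic (thiazole).
The 4-membered ring has only sp² ring atoms; a planar conformation would have a fully conjugated π system of 4 electrons. But 4 = 4(1), which is 4n not 4n+2, so it is not aromatic (cyclobutadiene) — cyclobutadiene is antiaromatic and distorts to a rectangle.
The 7-membered ring has only sp² ring atoms; a planar conformation would have a fully conjugated π system of 8 electrons. But 8 = 4(2), which is 4n not 4n+2, so it is not aromatic (cycloheptatrienyl anion).
3 of the 5 rings are aromatic. Total: 3.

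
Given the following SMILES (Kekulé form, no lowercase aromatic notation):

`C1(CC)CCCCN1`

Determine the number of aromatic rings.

The SMILES encodes a six-membered saturated ring of five carbons and one N–H nitrogen.
The 6-membered ring with one N–H has only sp³ atoms, so it is not fully conjugated — not aromatic (piperidine).

0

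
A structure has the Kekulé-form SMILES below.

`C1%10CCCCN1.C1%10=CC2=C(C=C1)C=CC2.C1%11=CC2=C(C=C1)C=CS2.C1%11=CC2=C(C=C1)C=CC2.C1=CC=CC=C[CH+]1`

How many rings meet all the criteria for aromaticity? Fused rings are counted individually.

5

The SMILES encodes a six-membered saturated ring of five carbons and one N–H nitrogen; a six-membered carbon ring with three alternating C=C double bonds, fused to a five-membered carbon ring containing one C=C double bond and one sp³ carbon; a six-membered carbon ring with three alternating C=C double bonds, fused to a five-membered ring containing one sulfur and two C=C double bonds; a six-membered carbon ring with three alternating C=C double bonds, fused to a five-membered carbon ring containing one C=C double bond and one sp³ carbon; a seven-membered all-carbon ring bearing a positive charge on one carbon, with three C=C double bonds.
The 6-membered ring with one N–H has only sp³ atoms, so it is not fully conjugated — not aromatic (piperidine).
The 6-membered ring has a continuous p-orbital overlap around the ring; 3 ring double bonds give 6 π electrons. That satisfies 4n+2 with n=1, so it is aromatic (benzene ring).
The 5-membered ring has one sp³ carbon, so it is not fully conjugated — not aromatic (cyclopentene ring).
The fused 6/5-membered bicyclic (with one sulfur) is a single π system with 9 sp² atoms and 10 π electrons from ring double bonds plus a heteroatom lone pair. 10 = 4(2)+2, so the system is aromatic and both rings count as aromatic (benzothiophene).
The second 6-membered ring is planar and fully conjugated; 3 ring double bonds give 6 π electrons. 6 = 4(1)+2, so it is aromatic (benzene ring).
The second 5-membered ring has one sp³ carbon, so it is not fully conjugated — not aromatic (cyclopentene ring).
The 7-membered ring has a continuous p-orbital overlap around the ring; 3 ring double bonds (6 π electrons) plus the carbocation's empty p orbital (0, but keeps the ring conjugated) give 6 π electrons. 6 = 4(1)+2, so it is aromatic (tropylium cation).
5 of the 8 rings are aromatic. Total: 5.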